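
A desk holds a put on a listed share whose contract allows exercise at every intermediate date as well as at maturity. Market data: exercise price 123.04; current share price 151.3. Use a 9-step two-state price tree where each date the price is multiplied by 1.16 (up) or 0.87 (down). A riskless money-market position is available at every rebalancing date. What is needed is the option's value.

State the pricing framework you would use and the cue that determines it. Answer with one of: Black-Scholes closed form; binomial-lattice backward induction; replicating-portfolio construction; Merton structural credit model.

framework: binomial-lattice backward induction

Key observation: with exercise allowed before expiry on a discrete up/down model (9 steps from spot 151.3), the strike-123.04 put's value must be rolled back through the tree testing early exercise at each node.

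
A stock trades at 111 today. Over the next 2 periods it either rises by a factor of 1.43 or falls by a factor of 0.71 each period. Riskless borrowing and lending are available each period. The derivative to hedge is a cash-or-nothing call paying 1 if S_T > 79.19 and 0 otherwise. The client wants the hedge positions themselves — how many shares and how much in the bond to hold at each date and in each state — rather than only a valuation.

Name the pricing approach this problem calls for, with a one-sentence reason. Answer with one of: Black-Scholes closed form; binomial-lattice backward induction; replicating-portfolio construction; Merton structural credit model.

Key observation: a price alone would not answer the question — the per-node share/bond construction on the spot-111, 1.43/0.71 tree is required, and only the replicating-portfolio method yields it.

framework: replicating-portfolio construction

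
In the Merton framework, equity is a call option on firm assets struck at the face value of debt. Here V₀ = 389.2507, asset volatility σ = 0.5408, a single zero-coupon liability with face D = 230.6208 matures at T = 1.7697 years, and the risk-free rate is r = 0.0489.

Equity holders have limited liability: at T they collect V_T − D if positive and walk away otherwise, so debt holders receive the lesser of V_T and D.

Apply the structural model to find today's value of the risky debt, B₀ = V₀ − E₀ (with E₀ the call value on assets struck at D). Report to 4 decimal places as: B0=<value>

B0=189.5819

Apply the equity-as-call identities (strike 230.6208, horizon 1.7697 years):
d₁ = [ln(V₀/D) + (r + σ²/2)T] / (σ√T)
   = [ln(389.2507/230.6208) + (0.0489 + 0.5·0.5408²)·1.7697] / (0.5408·√1.7697)
   = [0.523449 + 0.345326] / 0.719427 = 1.207593
d₂ = d₁ − σ√T = 1.207593 − 0.719427 = 0.488166
N(d₁) = 0.886398,  N(d₂) = 0.687284,  e^(−rT) = 0.917100
E₀ = V₀·N(d₁) − D·e^(−rT)·N(d₂)
   = 389.2507·0.886398 − 230.6208·0.917100·0.687284 = 199.668837
B₀ = V₀ − E₀ = 389.2507 − 199.668837 = 189.581863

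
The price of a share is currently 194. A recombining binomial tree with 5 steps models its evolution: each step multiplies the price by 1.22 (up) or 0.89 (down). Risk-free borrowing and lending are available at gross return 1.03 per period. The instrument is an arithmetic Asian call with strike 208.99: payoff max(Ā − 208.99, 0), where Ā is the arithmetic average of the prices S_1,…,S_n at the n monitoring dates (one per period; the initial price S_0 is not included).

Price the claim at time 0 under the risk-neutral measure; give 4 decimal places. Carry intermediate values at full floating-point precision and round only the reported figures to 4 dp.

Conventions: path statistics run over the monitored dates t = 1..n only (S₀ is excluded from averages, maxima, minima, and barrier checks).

Set p* = 0.4242 (from d < R < u); the path-dependent value is the discounted p*-expectation over all price paths.
Enumerate all 2^5 = 32 price paths (U = up ×1.22, D = down ×0.89); each path with k up-moves has probability p*^k·(1−p*)^(5−k).
DDDDD: Ā=138.6284, payoff=0.0000, prob=0.063270
UDDDD: Ā=190.0300, payoff=0.0000, prob=0.046620
DUDDD: Ā=177.2260, payoff=0.0000, prob=0.046620
UUDDD: Ā=242.9390, payoff=33.9490, prob=0.034352
DDUDD: Ā=165.8304, payoff=0.0000, prob=0.046620
UDUDD: Ā=227.3181, payoff=18.3281, prob=0.034352
DUUDD: Ā=214.5141, payoff=5.5241, prob=0.034352
UUUDD: Ā=294.0530, payoff=85.0630, prob=0.025312
DDDUD: Ā=155.6884, payoff=0.0000, prob=0.046620
UDDUD: Ā=213.4155, payoff=4.4255, prob=0.034352
DUDUD: Ā=200.6115, payoff=0.0000, prob=0.034352
UUDUD: Ā=274.9955, payoff=66.0055, prob=0.025312
DDUUD: Ā=189.2159, payoff=0.0000, prob=0.034352
UDUUD: Ā=259.3747, payoff=50.3847, prob=0.025312
DUUUD: Ā=246.5707, payoff=37.5807, prob=0.025312
UUUUD: Ā=337.9957, payoff=129.0057, prob=0.018651
DDDDU: Ā=146.6619, payoff=0.0000, prob=0.046620
UDDDU: Ā=201.0422, payoff=0.0000, prob=0.034352
DUDDU: Ā=188.2382, payoff=0.0000, prob=0.034352
UUDDU: Ā=258.0344, payoff=49.0444, prob=0.025312
DDUDU: Ā=176.8426, payoff=0.0000, prob=0.034352
UDUDU: Ā=242.4135, payoff=33.4235, prob=0.025312
DUUDU: Ā=229.6095, payoff=20.6195, prob=0.025312
UUUDU: Ā=314.7456, payoff=105.7556, prob=0.018651
DDDUU: Ā=166.7006, payoff=0.0000, prob=0.034352
UDDUU: Ā=228.5109, payoff=19.5209, prob=0.025312
DUDUU: Ā=215.7069, payoff=6.7169, prob=0.025312
UUDUU: Ā=295.6881, payoff=86.6981, prob=0.018651
DDUUU: Ā=204.3114, payoff=0.0000, prob=0.025312
UDUUU: Ā=280.0673, payoff=71.0773, prob=0.018651
DUUUU: Ā=267.2633, payoff=58.2733, prob=0.018651
UUUUU: Ā=366.3609, payoff=157.3709, prob=0.013743
Price = Σ prob·payoff / R^5 = 22.032021 / 1.159274 = 19.0050

price = 19.0050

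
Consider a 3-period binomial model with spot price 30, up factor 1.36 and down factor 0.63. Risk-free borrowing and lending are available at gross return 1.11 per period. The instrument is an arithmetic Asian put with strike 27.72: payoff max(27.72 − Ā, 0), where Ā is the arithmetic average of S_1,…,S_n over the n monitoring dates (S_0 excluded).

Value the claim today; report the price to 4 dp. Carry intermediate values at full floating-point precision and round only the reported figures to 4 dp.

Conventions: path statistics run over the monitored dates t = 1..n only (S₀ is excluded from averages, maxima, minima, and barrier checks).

price = 1.6776

No-arbitrage gives p* = (R−d)/(u−d) = 0.6575: enumerate every path, weight its payoff by its p*-probability, and discount by R^3.
Enumerate all 2^3 = 8 price paths (U = up ×1.36, D = down ×0.63); each path with k up-moves has probability p*^k·(1−p*)^(3−k).
DDD: Ā=12.7695, payoff=14.9505, prob=0.040165
UDD: Ā=27.5658, payoff=0.1542, prob=0.077117
DUD: Ā=20.2658, payoff=7.4542, prob=0.077117
UUD: Ā=43.7485, payoff=0.0000, prob=0.148066
DDU: Ā=15.6668, payoff=12.0532, prob=0.077117
UDU: Ā=33.8205, payoff=0.0000, prob=0.148066
DUU: Ā=26.5205, payoff=1.1995, prob=0.148066
UUU: Ā=57.2506, payoff=0.0000, prob=0.284286
Price = Σ prob·payoff / R^3 = 2.294344 / 1.367631 = 1.6776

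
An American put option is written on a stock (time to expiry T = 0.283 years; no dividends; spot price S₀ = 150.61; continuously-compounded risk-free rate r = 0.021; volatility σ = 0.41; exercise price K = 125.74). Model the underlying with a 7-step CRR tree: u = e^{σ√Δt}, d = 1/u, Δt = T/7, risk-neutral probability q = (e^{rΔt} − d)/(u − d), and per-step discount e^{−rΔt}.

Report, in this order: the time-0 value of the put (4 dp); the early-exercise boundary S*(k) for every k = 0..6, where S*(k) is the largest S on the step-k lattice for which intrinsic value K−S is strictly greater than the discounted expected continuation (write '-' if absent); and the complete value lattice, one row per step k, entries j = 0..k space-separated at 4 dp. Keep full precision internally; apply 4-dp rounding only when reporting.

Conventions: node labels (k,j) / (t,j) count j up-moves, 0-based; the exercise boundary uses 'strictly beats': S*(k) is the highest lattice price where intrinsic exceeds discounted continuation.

price = 3.5071
boundary = - - - - - 99.7337 108.3039
tree:
3.5071
5.5456 1.3448
8.5736 2.3342 0.2945
12.8921 3.9947 0.5719 0.0000
18.7224 6.7126 1.1105 0.0000 0.0000
26.0063 11.0068 2.1562 0.0000 0.0000 0.0000
33.8984 17.4361 4.1867 0.0000 0.0000 0.0000 0.0000
41.1660 26.0063 8.1294 0.0000 0.0000 0.0000 0.0000 0.0000

Δt=0.04043, u=1.08593, d=0.92087, q=0.48455, disc=e^(-rΔt)=0.99915
k=7 terminal: V=max(K-S,0) → 41.1660 26.0063 8.1294 0.0000 0.0000 0.0000 0.0000 0.0000
k=6: j=0 S=91.8416 intr=33.8984 cont=33.7917 V=33.8984[EX]; j=1 S=108.3039 intr=17.4361 cont=17.3294 V=17.4361[EX]; j=2 S=127.7171 intr=0.0000 cont=4.1867 V=4.1867[hold]; j=3 S=150.6100 intr=0.0000 cont=0.0000 V=0.0000[hold]; j=4 S=177.6064 intr=0.0000 cont=0.0000 V=0.0000[hold]; j=5 S=209.4419 intr=0.0000 cont=0.0000 V=0.0000[hold]; j=6 S=246.9837 intr=0.0000 cont=0.0000 V=0.0000[hold]  S*(6)=108.3039
k=5: j=0 S=99.7337 intr=26.0063 cont=25.8996 V=26.0063[EX]; j=1 S=117.6106 intr=8.1294 cont=11.0068 V=11.0068[hold]; j=2 S=138.6920 intr=0.0000 cont=2.1562 V=2.1562[hold]; j=3 S=163.5521 intr=0.0000 cont=0.0000 V=0.0000[hold]; j=4 S=192.8684 intr=0.0000 cont=0.0000 V=0.0000[hold]; j=5 S=227.4395 intr=0.0000 cont=0.0000 V=0.0000[hold]  S*(5)=99.7337
k=4: j=0 S=108.3039 intr=17.4361 cont=18.7224 V=18.7224[hold]; j=1 S=127.7171 intr=0.0000 cont=6.7126 V=6.7126[hold]; j=2 S=150.6100 intr=0.0000 cont=1.1105 V=1.1105[hold]; j=3 S=177.6064 intr=0.0000 cont=0.0000 V=0.0000[hold]; j=4 S=209.4419 intr=0.0000 cont=0.0000 V=0.0000[hold]  S*(4)=-
k=3: j=0 S=117.6106 intr=8.1294 cont=12.8921 V=12.8921[hold]; j=1 S=138.6920 intr=0.0000 cont=3.9947 V=3.9947[hold]; j=2 S=163.5521 intr=0.0000 cont=0.5719 V=0.5719[hold]; j=3 S=192.8684 intr=0.0000 cont=0.0000 V=0.0000[hold]  S*(3)=-
k=2: j=0 S=127.7171 intr=0.0000 cont=8.5736 V=8.5736[hold]; j=1 S=150.6100 intr=0.0000 cont=2.3342 V=2.3342[hold]; j=2 S=177.6064 intr=0.0000 cont=0.2945 V=0.2945[hold]  S*(2)=-
k=1: j=0 S=138.6920 intr=0.0000 cont=5.5456 V=5.5456[hold]; j=1 S=163.5521 intr=0.0000 cont=1.3448 V=1.3448[hold]  S*(1)=-
k=0: j=0 S=150.6100 intr=0.0000 cont=3.5071 V=3.5071[hold]  S*(0)=-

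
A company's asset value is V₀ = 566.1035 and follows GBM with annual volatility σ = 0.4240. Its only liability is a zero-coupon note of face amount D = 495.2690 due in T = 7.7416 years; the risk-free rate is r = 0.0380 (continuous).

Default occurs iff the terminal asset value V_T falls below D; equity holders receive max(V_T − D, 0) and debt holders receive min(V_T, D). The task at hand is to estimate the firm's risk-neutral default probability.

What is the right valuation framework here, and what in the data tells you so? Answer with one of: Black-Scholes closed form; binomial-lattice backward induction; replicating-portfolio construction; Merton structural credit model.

Key observation: the asked-for credit quantity lives on the firm's capital structure — asset value, asset volatility, debt face 495.2690 — which is the structural model's domain.

framework: Merton structural credit model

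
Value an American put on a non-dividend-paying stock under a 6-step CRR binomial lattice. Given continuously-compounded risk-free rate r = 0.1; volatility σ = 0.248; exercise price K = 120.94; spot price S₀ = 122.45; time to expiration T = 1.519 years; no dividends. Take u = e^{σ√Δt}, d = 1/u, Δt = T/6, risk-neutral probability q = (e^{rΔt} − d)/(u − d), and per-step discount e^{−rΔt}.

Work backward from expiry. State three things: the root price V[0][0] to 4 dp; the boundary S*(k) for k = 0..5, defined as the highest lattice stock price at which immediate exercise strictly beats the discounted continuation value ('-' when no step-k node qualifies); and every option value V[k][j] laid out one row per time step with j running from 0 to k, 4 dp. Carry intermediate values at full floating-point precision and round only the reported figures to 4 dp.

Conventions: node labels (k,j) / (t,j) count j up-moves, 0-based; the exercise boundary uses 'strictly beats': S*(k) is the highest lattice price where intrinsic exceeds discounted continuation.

Δt=0.25317  u=1.13290  d=0.88269  q=0.57132  discount=0.97500
step 6 (expiry): payoffs max(K−S,0) = 63.0233 46.6058 25.5344 0.0000 0.0000 0.0000 0.0000
step 5: (k=5,j=0): S=65.6140, K−S=55.3260, hold=52.3027 ⇒ V=55.3260 exercise | (k=5,j=1): S=84.2134, K−S=36.7266, hold=33.7032 ⇒ V=36.7266 exercise | (k=5,j=2): S=108.0852, K−S=12.8548, hold=10.6725 ⇒ V=12.8548 exercise | (k=5,j=3): S=138.7239, K−S=0.0000, hold=0.0000 ⇒ V=0.0000 continue | (k=5,j=4): S=178.0477, K−S=0.0000, hold=0.0000 ⇒ V=0.0000 continue | (k=5,j=5): S=228.5185, K−S=0.0000, hold=0.0000 ⇒ V=0.0000 continue  boundary S*=108.0852
step 4: (k=4,j=0): S=74.3342, K−S=46.6058, hold=43.5824 ⇒ V=46.6058 exercise | (k=4,j=1): S=95.4056, K−S=25.5344, hold=22.5111 ⇒ V=25.5344 exercise | (k=4,j=2): S=122.4500, K−S=0.0000, hold=5.3729 ⇒ V=5.3729 continue | (k=4,j=3): S=157.1606, K−S=0.0000, hold=0.0000 ⇒ V=0.0000 continue | (k=4,j=4): S=201.7106, K−S=0.0000, hold=0.0000 ⇒ V=0.0000 continue  boundary S*=95.4056
step 3: (k=3,j=0): S=84.2134, K−S=36.7266, hold=33.7032 ⇒ V=36.7266 exercise | (k=3,j=1): S=108.0852, K−S=12.8548, hold=13.6654 ⇒ V=13.6654 continue | (k=3,j=2): S=138.7239, K−S=0.0000, hold=2.2457 ⇒ V=2.2457 continue | (k=3,j=3): S=178.0477, K−S=0.0000, hold=0.0000 ⇒ V=0.0000 continue  boundary S*=84.2134
step 2: (k=2,j=0): S=95.4056, K−S=25.5344, hold=22.9626 ⇒ V=25.5344 exercise | (k=2,j=1): S=122.4500, K−S=0.0000, hold=6.9626 ⇒ V=6.9626 continue | (k=2,j=2): S=157.1606, K−S=0.0000, hold=0.9386 ⇒ V=0.9386 continue  boundary S*=95.4056
step 1: (k=1,j=0): S=108.0852, K−S=12.8548, hold=14.5510 ⇒ V=14.5510 continue | (k=1,j=1): S=138.7239, K−S=0.0000, hold=3.4330 ⇒ V=3.4330 continue  boundary S*=-
step 0: (k=0,j=0): S=122.4500, K−S=0.0000, hold=7.9941 ⇒ V=7.9941 continue  boundary S*=-

price = 7.9941
boundary = - - 95.4056 84.2134 95.4056 108.0852
tree:
7.9941
14.5510 3.4330
25.5344 6.9626 0.9386
36.7266 13.6654 2.2457 0.0000
46.6058 25.5344 5.3729 0.0000 0.0000
55.3260 36.7266 12.8548 0.0000 0.0000 0.0000
63.0233 46.6058 25.5344 0.0000 0.0000 0.0000 0.0000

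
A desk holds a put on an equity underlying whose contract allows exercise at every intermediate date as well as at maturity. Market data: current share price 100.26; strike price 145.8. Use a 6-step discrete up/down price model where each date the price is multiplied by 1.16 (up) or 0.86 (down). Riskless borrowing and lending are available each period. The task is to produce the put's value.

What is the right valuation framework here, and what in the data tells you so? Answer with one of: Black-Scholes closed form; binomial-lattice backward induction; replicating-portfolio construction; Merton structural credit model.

Key observation: the defining feature is the embedded early-exercise option across 6 discrete dates on the spot-100.26 tree; pricing the strike-145.8 put means working backward with an exercise test at every node.

framework: binomial-lattice backward induction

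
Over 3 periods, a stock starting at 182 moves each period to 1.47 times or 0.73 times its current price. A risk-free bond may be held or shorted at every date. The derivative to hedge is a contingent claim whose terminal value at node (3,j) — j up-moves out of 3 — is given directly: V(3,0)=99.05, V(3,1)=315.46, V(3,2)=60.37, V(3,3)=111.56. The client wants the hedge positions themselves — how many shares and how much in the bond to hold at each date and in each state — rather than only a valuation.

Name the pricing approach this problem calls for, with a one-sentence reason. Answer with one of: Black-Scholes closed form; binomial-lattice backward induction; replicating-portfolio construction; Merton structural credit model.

framework: replicating-portfolio construction

Key observation: the task asks for the hedge itself — share and bond holdings at every node of the 3-period tree on spot 182 with factors 1.47/0.73 — which is exactly what the replicating-portfolio construction produces.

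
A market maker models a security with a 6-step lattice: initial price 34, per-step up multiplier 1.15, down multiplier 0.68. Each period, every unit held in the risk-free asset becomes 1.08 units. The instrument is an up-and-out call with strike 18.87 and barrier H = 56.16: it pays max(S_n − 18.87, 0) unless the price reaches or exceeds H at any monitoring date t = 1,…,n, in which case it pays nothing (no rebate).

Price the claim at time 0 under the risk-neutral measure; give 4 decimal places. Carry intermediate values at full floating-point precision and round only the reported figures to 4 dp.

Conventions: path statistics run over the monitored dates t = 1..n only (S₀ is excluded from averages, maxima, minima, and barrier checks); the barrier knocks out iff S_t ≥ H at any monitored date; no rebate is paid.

price = 5.5175

Risk-neutral up-probability p* = (R−d)/(u−d) = (1.08−0.68)/(1.15−0.68) = 0.8511; the claim prices as the p*-weighted sum of path payoffs discounted by R^6.
Enumerate all 2^6 = 64 price paths (U = up ×1.15, D = down ×0.68); each path with k up-moves has probability p*^k·(1−p*)^(6−k).
DDDDDD: M=23.1200, payoff=0.0000, prob=0.000011
UDDDDD: M=39.1000, payoff=0.0000, prob=0.000062
DUDDDD: M=26.5880, payoff=0.0000, prob=0.000062
UUDDDD: M=44.9650, payoff=0.0000, prob=0.000356
DDUDDD: M=23.1200, payoff=0.0000, prob=0.000062
UDUDDD: M=39.1000, payoff=0.0000, prob=0.000356
DUUDDD: M=30.5762, payoff=0.0000, prob=0.000356
UUUDDD: M=51.7097, payoff=0.0000, prob=0.002037
DDDUDD: M=23.1200, payoff=0.0000, prob=0.000062
UDDUDD: M=39.1000, payoff=0.0000, prob=0.000356
DUDUDD: M=26.5880, payoff=0.0000, prob=0.000356
UUDUDD: M=44.9650, payoff=0.0000, prob=0.002037
DDUUDD: M=23.1200, payoff=0.0000, prob=0.000356
UDUUDD: M=39.1000, payoff=0.0000, prob=0.002037
DUUUDD: M=35.1626, payoff=0.0000, prob=0.002037
UUUUDD: M=59.4662, payoff=0.0000, prob=0.011637
DDDDUD: M=23.1200, payoff=0.0000, prob=0.000062
UDDDUD: M=39.1000, payoff=0.0000, prob=0.000356
DUDDUD: M=26.5880, payoff=0.0000, prob=0.000356
UUDDUD: M=44.9650, payoff=0.0000, prob=0.002037
DDUDUD: M=23.1200, payoff=0.0000, prob=0.000356
UDUDUD: M=39.1000, payoff=0.0000, prob=0.002037
DUUDUD: M=30.5762, payoff=0.0000, prob=0.002037
UUUDUD: M=51.7097, payoff=8.6272, prob=0.011637
DDDUUD: M=23.1200, payoff=0.0000, prob=0.000356
UDDUUD: M=39.1000, payoff=0.0000, prob=0.002037
DUDUUD: M=26.5880, payoff=0.0000, prob=0.002037
UUDUUD: M=44.9650, payoff=8.6272, prob=0.011637
DDUUUD: M=23.9106, payoff=0.0000, prob=0.002037
UDUUUD: M=40.4370, payoff=8.6272, prob=0.011637
DUUUUD: M=40.4370, payoff=8.6272, prob=0.011637
UUUUUD: M=68.3861, payoff=0.0000, prob=0.066498
DDDDDU: M=23.1200, payoff=0.0000, prob=0.000062
UDDDDU: M=39.1000, payoff=0.0000, prob=0.000356
DUDDDU: M=26.5880, payoff=0.0000, prob=0.000356
UUDDDU: M=44.9650, payoff=0.0000, prob=0.002037
DDUDDU: M=23.1200, payoff=0.0000, prob=0.000356
UDUDDU: M=39.1000, payoff=0.0000, prob=0.002037
DUUDDU: M=30.5762, payoff=0.0000, prob=0.002037
UUUDDU: M=51.7097, payoff=8.6272, prob=0.011637
DDDUDU: M=23.1200, payoff=0.0000, prob=0.000356
UDDUDU: M=39.1000, payoff=0.0000, prob=0.002037
DUDUDU: M=26.5880, payoff=0.0000, prob=0.002037
UUDUDU: M=44.9650, payoff=8.6272, prob=0.011637
DDUUDU: M=23.1200, payoff=0.0000, prob=0.002037
UDUUDU: M=39.1000, payoff=8.6272, prob=0.011637
DUUUDU: M=35.1626, payoff=8.6272, prob=0.011637
UUUUDU: M=59.4662, payoff=0.0000, prob=0.066498
DDDDUU: M=23.1200, payoff=0.0000, prob=0.000356
UDDDUU: M=39.1000, payoff=0.0000, prob=0.002037
DUDDUU: M=26.5880, payoff=0.0000, prob=0.002037
UUDDUU: M=44.9650, payoff=8.6272, prob=0.011637
DDUDUU: M=23.1200, payoff=0.0000, prob=0.002037
UDUDUU: M=39.1000, payoff=8.6272, prob=0.011637
DUUDUU: M=30.5762, payoff=8.6272, prob=0.011637
UUUDUU: M=51.7097, payoff=27.6326, prob=0.066498
DDDUUU: M=23.1200, payoff=0.0000, prob=0.002037
UDDUUU: M=39.1000, payoff=8.6272, prob=0.011637
DUDUUU: M=27.4972, payoff=8.6272, prob=0.011637
UUDUUU: M=46.5026, payoff=27.6326, prob=0.066498
DDUUUU: M=27.4972, payoff=8.6272, prob=0.011637
UDUUUU: M=46.5026, payoff=27.6326, prob=0.066498
DUUUUU: M=46.5026, payoff=27.6326, prob=0.066498
UUUUUU: M=78.6441, payoff=0.0000, prob=0.379991
Price = Σ prob·payoff / R^6 = 8.755631 / 1.586874 = 5.5175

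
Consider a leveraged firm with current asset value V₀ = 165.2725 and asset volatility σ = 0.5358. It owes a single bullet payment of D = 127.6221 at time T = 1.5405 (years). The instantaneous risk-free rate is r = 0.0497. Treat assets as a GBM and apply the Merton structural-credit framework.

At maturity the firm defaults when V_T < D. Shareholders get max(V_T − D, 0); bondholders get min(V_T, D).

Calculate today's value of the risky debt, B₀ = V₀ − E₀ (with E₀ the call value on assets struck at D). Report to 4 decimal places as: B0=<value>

Apply the equity-as-call identities (strike 127.6221, horizon 1.5405 years):
d₁ = [ln(V₀/D) + (r + σ²/2)T] / (σ√T)
   = [ln(165.2725/127.6221) + (0.0497 + 0.5·0.5358²)·1.5405] / (0.5358·√1.5405)
   = [0.258522 + 0.297687] / 0.665018 = 0.836382
d₂ = d₁ − σ√T = 0.836382 − 0.665018 = 0.171364
N(d₁) = 0.798530,  N(d₂) = 0.568031,  e^(−rT) = 0.926295
E₀ = V₀·N(d₁) − D·e^(−rT)·N(d₂)
   = 165.2725·0.798530 − 127.6221·0.926295·0.568031 = 64.824864
B₀ = V₀ − E₀ = 165.2725 − 64.824864 = 100.447636

B0=100.4476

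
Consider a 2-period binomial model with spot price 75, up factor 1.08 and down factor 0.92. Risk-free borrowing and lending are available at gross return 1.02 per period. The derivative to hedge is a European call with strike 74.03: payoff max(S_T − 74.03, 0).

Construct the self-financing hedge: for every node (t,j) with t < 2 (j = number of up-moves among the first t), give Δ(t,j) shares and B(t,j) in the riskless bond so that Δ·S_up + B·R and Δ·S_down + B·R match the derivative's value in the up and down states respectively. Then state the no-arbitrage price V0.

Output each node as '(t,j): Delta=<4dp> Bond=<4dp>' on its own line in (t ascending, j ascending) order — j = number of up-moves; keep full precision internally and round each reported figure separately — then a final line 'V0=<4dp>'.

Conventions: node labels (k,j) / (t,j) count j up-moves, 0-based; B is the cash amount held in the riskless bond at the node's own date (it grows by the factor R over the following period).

(0,0): Delta=0.6768 Bond=-45.4876
(1,0): Delta=0.0444 Bond=-2.7623
(1,1): Delta=1.0000 Bond=-72.5784
V0=5.2707

No-arbitrage ⇒ martingale measure with p* = (R−d)/(u−d) = 0.6250.
Payoffs at expiry: V(2,0)=0.0000, V(2,1)=0.4900, V(2,2)=13.4500
  t=1,j=0: stock 69.0000 → up 74.5200 (V=0.4900), down 63.4800 (V=0.0000). Price 0.3002; hedge Δ=0.0444, bond B=-2.7623.
  t=1,j=1: stock 81.0000 → up 87.4800 (V=13.4500), down 74.5200 (V=0.4900). Price 8.4216; hedge Δ=1.0000, bond B=-72.5784.
  t=0,j=0: stock 75.0000 → up 81.0000 (V=8.4216), down 69.0000 (V=0.3002). Price 5.2707; hedge Δ=0.6768, bond B=-45.4876.
Check: Δ(0,0)·S0 + B(0,0) = 5.2707 = V0.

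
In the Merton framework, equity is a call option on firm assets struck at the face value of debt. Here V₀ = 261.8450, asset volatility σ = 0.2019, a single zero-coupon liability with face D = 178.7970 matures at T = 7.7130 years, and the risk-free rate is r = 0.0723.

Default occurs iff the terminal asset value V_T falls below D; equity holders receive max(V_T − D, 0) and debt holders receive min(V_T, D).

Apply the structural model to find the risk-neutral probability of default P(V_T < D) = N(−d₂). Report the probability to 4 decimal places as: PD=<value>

Equity is a call on the firm's assets struck at D = 178.7970:
d₁ = [ln(V₀/D) + (r + σ²/2)T] / (σ√T)
   = [ln(261.8450/178.7970) + (0.0723 + 0.5·0.2019²)·7.7130] / (0.2019·√7.7130)
   = [0.381502 + 0.714855] / 0.560723 = 1.955257
d₂ = d₁ − σ√T = 1.955257 − 0.560723 = 1.394534
risk-neutral PD = N(−d₂) = N(-1.394534) = 0.081578

PD=0.0816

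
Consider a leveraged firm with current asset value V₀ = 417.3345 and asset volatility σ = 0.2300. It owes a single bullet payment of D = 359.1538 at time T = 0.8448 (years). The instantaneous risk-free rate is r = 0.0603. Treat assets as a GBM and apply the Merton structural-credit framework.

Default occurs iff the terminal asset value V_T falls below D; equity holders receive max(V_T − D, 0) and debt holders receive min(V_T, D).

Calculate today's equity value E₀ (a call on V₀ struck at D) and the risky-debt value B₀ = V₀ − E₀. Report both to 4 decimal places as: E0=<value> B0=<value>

E0=83.2817 B0=334.0528

Equity is a call on the firm's assets struck at D = 359.1538:
d₁ = [ln(V₀/D) + (r + σ²/2)T] / (σ√T)
   = [ln(417.3345/359.1538) + (0.0603 + 0.5·0.2300²)·0.8448] / (0.2300·√0.8448)
   = [0.150137 + 0.073286] / 0.211400 = 1.056877
d₂ = d₁ − σ√T = 1.056877 − 0.211400 = 0.845477
N(d₁) = 0.854716,  N(d₂) = 0.801078,  e^(−rT) = 0.950334
E₀ = V₀·N(d₁) − D·e^(−rT)·N(d₂)
   = 417.3345·0.854716 − 359.1538·0.950334·0.801078 = 83.281735
B₀ = V₀ − E₀ = 417.3345 − 83.281735 = 334.052765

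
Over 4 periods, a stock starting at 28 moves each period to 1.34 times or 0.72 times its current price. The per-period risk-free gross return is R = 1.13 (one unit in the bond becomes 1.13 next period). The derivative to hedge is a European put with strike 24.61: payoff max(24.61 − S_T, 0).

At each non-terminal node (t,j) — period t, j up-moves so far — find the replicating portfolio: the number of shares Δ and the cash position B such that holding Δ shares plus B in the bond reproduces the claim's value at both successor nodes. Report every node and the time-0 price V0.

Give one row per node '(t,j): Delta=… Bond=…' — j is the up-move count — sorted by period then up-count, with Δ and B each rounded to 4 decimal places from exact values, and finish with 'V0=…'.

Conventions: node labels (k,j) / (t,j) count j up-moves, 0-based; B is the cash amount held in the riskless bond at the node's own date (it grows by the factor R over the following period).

Risk-neutral probability p* = (R−d)/(u−d) = (1.13−0.72)/(1.34−0.72) = 0.6613.
At maturity the claim pays: V(4,0)=17.0853, V(4,1)=10.6057, V(4,2)=0.0000, V(4,3)=0.0000, V(4,4)=0.0000
Node (3,0) S=10.4509: V=(p*·10.6057+(1−p*)·17.0853)/1.13=11.3278; Δ=(10.6057−17.0853)/(14.0043−7.5247)=-1.0000; B=V−Δ·S=21.7788
Node (3,1) S=19.4504: V=(p*·0.0000+(1−p*)·10.6057)/1.13=3.1790; Δ=(0.0000−10.6057)/(26.0635−14.0043)=-0.8795; B=V−Δ·S=20.2850
Node (3,2) S=36.1993: V=(p*·0.0000+(1−p*)·0.0000)/1.13=0.0000; Δ=(0.0000−0.0000)/(48.5071−26.0635)=0.0000; B=V−Δ·S=0.0000
Node (3,3) S=67.3709: V=(p*·0.0000+(1−p*)·0.0000)/1.13=0.0000; Δ=(0.0000−0.0000)/(90.2770−48.5071)=0.0000; B=V−Δ·S=0.0000
Node (2,0) S=14.5152: V=(p*·3.1790+(1−p*)·11.3278)/1.13=5.2558; Δ=(3.1790−11.3278)/(19.4504−10.4509)=-0.9055; B=V−Δ·S=18.3991
Node (2,1) S=27.0144: V=(p*·0.0000+(1−p*)·3.1790)/1.13=0.9529; Δ=(0.0000−3.1790)/(36.1993−19.4504)=-0.1898; B=V−Δ·S=6.0803
Node (2,2) S=50.2768: V=(p*·0.0000+(1−p*)·0.0000)/1.13=0.0000; Δ=(0.0000−0.0000)/(67.3709−36.1993)=0.0000; B=V−Δ·S=0.0000
Node (1,0) S=20.1600: V=(p*·0.9529+(1−p*)·5.2558)/1.13=2.1330; Δ=(0.9529−5.2558)/(27.0144−14.5152)=-0.3443; B=V−Δ·S=9.0733
Node (1,1) S=37.5200: V=(p*·0.0000+(1−p*)·0.9529)/1.13=0.2856; Δ=(0.0000−0.9529)/(50.2768−27.0144)=-0.0410; B=V−Δ·S=1.8225
Node (0,0) S=28.0000: V=(p*·0.2856+(1−p*)·2.1330)/1.13=0.8065; Δ=(0.2856−2.1330)/(37.5200−20.1600)=-0.1064; B=V−Δ·S=3.7862
Check: Δ(0,0)·S0 + B(0,0) = 0.8065 = V0.

(0,0): Delta=-0.1064 Bond=3.7862
(1,0): Delta=-0.3443 Bond=9.0733
(1,1): Delta=-0.0410 Bond=1.8225
(2,0): Delta=-0.9055 Bond=18.3991
(2,1): Delta=-0.1898 Bond=6.0803
(2,2): Delta=0.0000 Bond=0.0000
(3,0): Delta=-1.0000 Bond=21.7788
(3,1): Delta=-0.8795 Bond=20.2850
(3,2): Delta=0.0000 Bond=0.0000
(3,3): Delta=0.0000 Bond=0.0000
V0=0.8065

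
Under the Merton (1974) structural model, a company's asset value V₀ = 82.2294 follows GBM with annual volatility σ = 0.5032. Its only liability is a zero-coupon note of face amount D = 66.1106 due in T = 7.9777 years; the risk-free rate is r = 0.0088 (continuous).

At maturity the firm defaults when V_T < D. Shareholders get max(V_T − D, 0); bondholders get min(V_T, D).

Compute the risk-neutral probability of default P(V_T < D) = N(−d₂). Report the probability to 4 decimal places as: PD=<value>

Work the structural quantities from V₀ = 82.2294 against face 66.1106:
d₁ = [ln(V₀/D) + (r + σ²/2)T] / (σ√T)
   = [ln(82.2294/66.1106) + (0.0088 + 0.5·0.5032²)·7.9777] / (0.5032·√7.9777)
   = [0.218184 + 1.080221] / 1.421279 = 0.913547
d₂ = d₁ − σ√T = 0.913547 − 1.421279 = -0.507733
risk-neutral PD = N(−d₂) = N(0.507733) = 0.694180

PD=0.6942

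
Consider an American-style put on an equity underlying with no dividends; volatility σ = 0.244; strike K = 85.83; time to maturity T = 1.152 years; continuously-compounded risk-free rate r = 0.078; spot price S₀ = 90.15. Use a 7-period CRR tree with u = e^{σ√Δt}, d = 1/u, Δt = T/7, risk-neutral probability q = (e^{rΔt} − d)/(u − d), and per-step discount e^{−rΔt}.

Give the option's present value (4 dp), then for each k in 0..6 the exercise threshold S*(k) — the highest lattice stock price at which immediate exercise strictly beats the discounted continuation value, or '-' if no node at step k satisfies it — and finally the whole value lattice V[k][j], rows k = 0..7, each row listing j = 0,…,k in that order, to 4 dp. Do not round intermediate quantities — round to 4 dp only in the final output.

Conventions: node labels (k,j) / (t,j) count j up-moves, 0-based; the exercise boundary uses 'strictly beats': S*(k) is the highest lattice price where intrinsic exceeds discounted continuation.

price = 4.8372
boundary = - - - 66.9885 60.6753 66.9885 73.9586
tree:
4.8372
7.8676 2.3758
12.4009 4.2006 0.8807
18.8415 7.2204 1.7331 0.1770
25.1547 11.9616 3.3611 0.3900 0.0000
30.8729 18.8415 6.3971 0.8597 0.0000 0.0000
36.0522 25.1547 11.8714 1.8947 0.0000 0.0000 0.0000
40.7435 30.8729 18.8415 4.1760 0.0000 0.0000 0.0000 0.0000

Δt=0.16457  u=1.10405  d=0.90576  q=0.54043  discount=0.98725
step 7 (expiry): payoffs max(K−S,0) = 40.7435 30.8729 18.8415 4.1760 0.0000 0.0000 0.0000 0.0000
step 6: (k=6,j=0): S=49.7778, K−S=36.0522, hold=34.9575 ⇒ V=36.0522 exercise | (k=6,j=1): S=60.6753, K−S=25.1547, hold=24.0600 ⇒ V=25.1547 exercise | (k=6,j=2): S=73.9586, K−S=11.8714, hold=10.7766 ⇒ V=11.8714 exercise | (k=6,j=3): S=90.1500, K−S=0.0000, hold=1.8947 ⇒ V=1.8947 continue | (k=6,j=4): S=109.8860, K−S=0.0000, hold=0.0000 ⇒ V=0.0000 continue | (k=6,j=5): S=133.9428, K−S=0.0000, hold=0.0000 ⇒ V=0.0000 continue | (k=6,j=6): S=163.2662, K−S=0.0000, hold=0.0000 ⇒ V=0.0000 continue  boundary S*=73.9586
step 5: (k=5,j=0): S=54.9571, K−S=30.8729, hold=29.7782 ⇒ V=30.8729 exercise | (k=5,j=1): S=66.9885, K−S=18.8415, hold=17.7467 ⇒ V=18.8415 exercise | (k=5,j=2): S=81.6540, K−S=4.1760, hold=6.3971 ⇒ V=6.3971 continue | (k=5,j=3): S=99.5300, K−S=0.0000, hold=0.8597 ⇒ V=0.8597 continue | (k=5,j=4): S=121.3196, K−S=0.0000, hold=0.0000 ⇒ V=0.0000 continue | (k=5,j=5): S=147.8794, K−S=0.0000, hold=0.0000 ⇒ V=0.0000 continue  boundary S*=66.9885
step 4: (k=4,j=0): S=60.6753, K−S=25.1547, hold=24.0600 ⇒ V=25.1547 exercise | (k=4,j=1): S=73.9586, K−S=11.8714, hold=11.9616 ⇒ V=11.9616 continue | (k=4,j=2): S=90.1500, K−S=0.0000, hold=3.3611 ⇒ V=3.3611 continue | (k=4,j=3): S=109.8860, K−S=0.0000, hold=0.3900 ⇒ V=0.3900 continue | (k=4,j=4): S=133.9428, K−S=0.0000, hold=0.0000 ⇒ V=0.0000 continue  boundary S*=60.6753
step 3: (k=3,j=0): S=66.9885, K−S=18.8415, hold=17.7949 ⇒ V=18.8415 exercise | (k=3,j=1): S=81.6540, K−S=4.1760, hold=7.2204 ⇒ V=7.2204 continue | (k=3,j=2): S=99.5300, K−S=0.0000, hold=1.7331 ⇒ V=1.7331 continue | (k=3,j=3): S=121.3196, K−S=0.0000, hold=0.1770 ⇒ V=0.1770 continue  boundary S*=66.9885
step 2: (k=2,j=0): S=73.9586, K−S=11.8714, hold=12.4009 ⇒ V=12.4009 continue | (k=2,j=1): S=90.1500, K−S=0.0000, hold=4.2006 ⇒ V=4.2006 continue | (k=2,j=2): S=109.8860, K−S=0.0000, hold=0.8807 ⇒ V=0.8807 continue  boundary S*=-
step 1: (k=1,j=0): S=81.6540, K−S=4.1760, hold=7.8676 ⇒ V=7.8676 continue | (k=1,j=1): S=99.5300, K−S=0.0000, hold=2.3758 ⇒ V=2.3758 continue  boundary S*=-
step 0: (k=0,j=0): S=90.1500, K−S=0.0000, hold=4.8372 ⇒ V=4.8372 continue  boundary S*=-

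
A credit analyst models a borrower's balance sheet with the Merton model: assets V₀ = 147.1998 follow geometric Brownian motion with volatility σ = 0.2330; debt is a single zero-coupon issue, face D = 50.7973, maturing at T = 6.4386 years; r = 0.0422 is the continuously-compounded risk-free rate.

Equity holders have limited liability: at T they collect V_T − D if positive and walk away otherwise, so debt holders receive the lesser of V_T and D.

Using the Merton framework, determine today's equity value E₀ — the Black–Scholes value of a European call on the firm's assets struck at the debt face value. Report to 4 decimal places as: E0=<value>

With assets at 147.1998 and a single debt payment of 50.7973 at 6.4386 years:
d₁ = [ln(V₀/D) + (r + σ²/2)T] / (σ√T)
   = [ln(147.1998/50.7973) + (0.0422 + 0.5·0.2330²)·6.4386] / (0.2330·√6.4386)
   = [1.063948 + 0.446481] / 0.591223 = 2.554752
d₂ = d₁ − σ√T = 2.554752 − 0.591223 = 1.963528
N(d₁) = 0.994687,  N(d₂) = 0.975208,  e^(−rT) = 0.762076
E₀ = V₀·N(d₁) − D·e^(−rT)·N(d₂)
   = 147.1998·0.994687 − 50.7973·0.762076·0.975208 = 108.666044

E0=108.6660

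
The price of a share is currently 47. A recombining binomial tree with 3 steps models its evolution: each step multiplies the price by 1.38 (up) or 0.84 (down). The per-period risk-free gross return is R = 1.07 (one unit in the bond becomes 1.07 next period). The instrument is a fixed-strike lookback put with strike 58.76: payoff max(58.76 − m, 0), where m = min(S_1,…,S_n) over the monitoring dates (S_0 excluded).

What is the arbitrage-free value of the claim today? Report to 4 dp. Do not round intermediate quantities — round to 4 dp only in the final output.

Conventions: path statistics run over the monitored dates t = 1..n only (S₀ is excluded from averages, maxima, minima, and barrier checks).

price = 13.4063

Risk-neutral up-probability p* = (R−d)/(u−d) = (1.07−0.84)/(1.38−0.84) = 0.4259; the claim prices as the p*-weighted sum of path payoffs discounted by R^3.
Enumerate all 2^3 = 8 price paths (U = up ×1.38, D = down ×0.84); each path with k up-moves has probability p*^k·(1−p*)^(3−k).
DDD: m=27.8571, payoff=30.9029, prob=0.189192
UDD: m=45.7652, payoff=12.9948, prob=0.140369
DUD: m=39.4800, payoff=19.2800, prob=0.140369
UUD: m=64.8600, payoff=0.0000, prob=0.104144
DDU: m=33.1632, payoff=25.5968, prob=0.140369
UDU: m=54.4824, payoff=4.2776, prob=0.104144
DUU: m=39.4800, payoff=19.2800, prob=0.104144
UUU: m=64.8600, payoff=0.0000, prob=0.077268
Price = Σ prob·payoff / R^3 = 16.423343 / 1.225043 = 13.4063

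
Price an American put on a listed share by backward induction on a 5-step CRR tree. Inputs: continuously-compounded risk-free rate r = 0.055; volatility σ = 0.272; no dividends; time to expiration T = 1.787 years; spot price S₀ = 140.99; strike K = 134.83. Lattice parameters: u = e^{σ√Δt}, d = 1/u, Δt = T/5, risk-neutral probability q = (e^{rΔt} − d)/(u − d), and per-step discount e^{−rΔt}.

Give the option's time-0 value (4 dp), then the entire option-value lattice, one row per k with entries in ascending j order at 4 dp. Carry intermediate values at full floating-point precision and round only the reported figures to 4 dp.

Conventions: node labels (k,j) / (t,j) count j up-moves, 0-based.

Δt=0.35740, u=1.17658, d=0.84992, q=0.52021, disc=e^(-rΔt)=0.98053
k=5 terminal: V=max(K-S,0) → 72.3003 48.2681 14.9994 0.0000 0.0000 0.0000
k=4: j=0 S=73.5710 intr=61.2590 cont=58.6346 V=61.2590[EX]; j=1 S=101.8468 intr=32.9832 cont=30.3587 V=32.9832[EX]; j=2 S=140.9900 intr=0.0000 cont=7.0565 V=7.0565[hold]; j=3 S=195.1773 intr=0.0000 cont=0.0000 V=0.0000[hold]; j=4 S=270.1905 intr=0.0000 cont=0.0000 V=0.0000[hold]
k=3: j=0 S=86.5619 intr=48.2681 cont=45.6436 V=48.2681[EX]; j=1 S=119.8306 intr=14.9994 cont=19.1164 V=19.1164[hold]; j=2 S=165.8856 intr=0.0000 cont=3.3197 V=3.3197[hold]; j=3 S=229.6411 intr=0.0000 cont=0.0000 V=0.0000[hold]
k=2: j=0 S=101.8468 intr=32.9832 cont=32.4587 V=32.9832[EX]; j=1 S=140.9900 intr=0.0000 cont=10.6867 V=10.6867[hold]; j=2 S=195.1773 intr=0.0000 cont=1.5618 V=1.5618[hold]
k=1: j=0 S=119.8306 intr=14.9994 cont=20.9681 V=20.9681[hold]; j=1 S=165.8856 intr=0.0000 cont=5.8242 V=5.8242[hold]
k=0: j=0 S=140.9900 intr=0.0000 cont=12.8353 V=12.8353[hold]

price = 12.8353
tree:
12.8353
20.9681 5.8242
32.9832 10.6867 1.5618
48.2681 19.1164 3.3197 0.0000
61.2590 32.9832 7.0565 0.0000 0.0000
72.3003 48.2681 14.9994 0.0000 0.0000 0.0000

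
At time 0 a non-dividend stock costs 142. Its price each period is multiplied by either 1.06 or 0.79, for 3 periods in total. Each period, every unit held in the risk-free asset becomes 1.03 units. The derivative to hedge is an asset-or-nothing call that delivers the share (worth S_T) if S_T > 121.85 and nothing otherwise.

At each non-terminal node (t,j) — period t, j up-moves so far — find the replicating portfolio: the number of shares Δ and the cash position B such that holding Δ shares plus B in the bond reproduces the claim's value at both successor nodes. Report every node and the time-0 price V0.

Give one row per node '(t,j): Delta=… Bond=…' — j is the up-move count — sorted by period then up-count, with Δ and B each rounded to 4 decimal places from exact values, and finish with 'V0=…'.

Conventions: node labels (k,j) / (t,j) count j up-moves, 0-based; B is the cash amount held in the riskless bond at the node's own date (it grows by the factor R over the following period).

The replicating-portfolio and risk-neutral prices coincide; use p* = (1.03−0.79)/(1.06−0.79) = 0.8889 for the latter.
At maturity the claim pays: V(3,0)=0.0000, V(3,1)=0.0000, V(3,2)=126.0454, V(3,3)=169.1243
(2,0): S=88.6222. Δ = (V_up−V_dn)/(S_up−S_dn) = (0.0000−0.0000)/(93.9395−70.0115) = 0.0000. V = [p*·0.0000 + (1−p*)·0.0000]/1.03 = 0.0000. B = V − Δ·S = 0.0000.
(2,1): S=118.9108. Δ = (V_up−V_dn)/(S_up−S_dn) = (126.0454−0.0000)/(126.0454−93.9395) = 3.9259. V = [p*·126.0454 + (1−p*)·0.0000]/1.03 = 108.7771. B = V − Δ·S = -358.0579.
(2,2): S=159.5512. Δ = (V_up−V_dn)/(S_up−S_dn) = (169.1243−126.0454)/(169.1243−126.0454) = 1.0000. V = [p*·169.1243 + (1−p*)·126.0454]/1.03 = 159.5512. B = V − Δ·S = 0.0000.
(1,0): S=112.1800. Δ = (V_up−V_dn)/(S_up−S_dn) = (108.7771−0.0000)/(118.9108−88.6222) = 3.5914. V = [p*·108.7771 + (1−p*)·0.0000]/1.03 = 93.8745. B = V − Δ·S = -309.0036.
(1,1): S=150.5200. Δ = (V_up−V_dn)/(S_up−S_dn) = (159.5512−108.7771)/(159.5512−118.9108) = 1.2494. V = [p*·159.5512 + (1−p*)·108.7771]/1.03 = 149.4268. B = V − Δ·S = -38.6254.
(0,0): S=142.0000. Δ = (V_up−V_dn)/(S_up−S_dn) = (149.4268−93.8745)/(150.5200−112.1800) = 1.4489. V = [p*·149.4268 + (1−p*)·93.8745]/1.03 = 139.0819. B = V − Δ·S = -66.6674.
Check: Δ(0,0)·S0 + B(0,0) = 139.0819 = V0.

(0,0): Delta=1.4489 Bond=-66.6674
(1,0): Delta=3.5914 Bond=-309.0036
(1,1): Delta=1.2494 Bond=-38.6254
(2,0): Delta=0.0000 Bond=0.0000
(2,1): Delta=3.9259 Bond=-358.0579
(2,2): Delta=1.0000 Bond=0.0000
V0=139.0819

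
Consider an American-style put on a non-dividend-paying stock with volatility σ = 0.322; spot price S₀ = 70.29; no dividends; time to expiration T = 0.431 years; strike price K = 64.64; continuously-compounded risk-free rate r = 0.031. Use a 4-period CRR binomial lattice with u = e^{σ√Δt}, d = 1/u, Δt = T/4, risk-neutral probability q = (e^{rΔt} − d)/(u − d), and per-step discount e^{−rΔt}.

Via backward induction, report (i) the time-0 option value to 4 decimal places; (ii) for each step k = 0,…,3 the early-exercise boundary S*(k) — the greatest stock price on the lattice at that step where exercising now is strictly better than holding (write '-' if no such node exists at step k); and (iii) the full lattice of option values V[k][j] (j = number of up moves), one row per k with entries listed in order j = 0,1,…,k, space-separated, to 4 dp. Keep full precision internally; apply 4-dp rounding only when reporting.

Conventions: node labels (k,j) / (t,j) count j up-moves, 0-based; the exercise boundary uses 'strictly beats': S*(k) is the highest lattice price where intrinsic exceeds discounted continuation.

Δt=0.10775, u=1.11149, d=0.89970, q=0.48940, disc=e^(-rΔt)=0.99667
k=4 terminal: V=max(K-S,0) → 18.5848 7.7435 0.0000 0.0000 0.0000
k=3: j=0 S=51.1896 intr=13.4504 cont=13.2348 V=13.4504[EX]; j=1 S=63.2397 intr=1.4003 cont=3.9406 V=3.9406[hold]; j=2 S=78.1263 intr=0.0000 cont=0.0000 V=0.0000[hold]; j=3 S=96.5173 intr=0.0000 cont=0.0000 V=0.0000[hold]  S*(3)=51.1896
k=2: j=0 S=56.8965 intr=7.7435 cont=8.7670 V=8.7670[hold]; j=1 S=70.2900 intr=0.0000 cont=2.0054 V=2.0054[hold]; j=2 S=86.8363 intr=0.0000 cont=0.0000 V=0.0000[hold]  S*(2)=-
k=1: j=0 S=63.2397 intr=1.4003 cont=5.4397 V=5.4397[hold]; j=1 S=78.1263 intr=0.0000 cont=1.0205 V=1.0205[hold]  S*(1)=-
k=0: j=0 S=70.2900 intr=0.0000 cont=3.2660 V=3.2660[hold]  S*(0)=-

price = 3.2660
boundary = - - - 51.1896
tree:
3.2660
5.4397 1.0205
8.7670 2.0054 0.0000
13.4504 3.9406 0.0000 0.0000
18.5848 7.7435 0.0000 0.0000 0.0000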